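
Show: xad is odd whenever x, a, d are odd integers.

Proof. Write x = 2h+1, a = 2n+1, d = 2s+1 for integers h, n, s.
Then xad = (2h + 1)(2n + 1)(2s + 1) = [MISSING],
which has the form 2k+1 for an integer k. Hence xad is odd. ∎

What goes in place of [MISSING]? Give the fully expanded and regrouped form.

2(4hns + 2hn + 2hs + h + 2ns + n + s) + 1

(2h + 1)(2n + 1)(2s + 1) = 8hns + 4hn + 4hs + 2h + 4ns + 2n + 2s + 1
= 2(4hns + 2hn + 2hs + h + 2ns + n + s) + 1.
Since 4hns + 2hn + 2hs + h + 2ns + n + s is an integer, the product is of the form 2k+1 for an integer k.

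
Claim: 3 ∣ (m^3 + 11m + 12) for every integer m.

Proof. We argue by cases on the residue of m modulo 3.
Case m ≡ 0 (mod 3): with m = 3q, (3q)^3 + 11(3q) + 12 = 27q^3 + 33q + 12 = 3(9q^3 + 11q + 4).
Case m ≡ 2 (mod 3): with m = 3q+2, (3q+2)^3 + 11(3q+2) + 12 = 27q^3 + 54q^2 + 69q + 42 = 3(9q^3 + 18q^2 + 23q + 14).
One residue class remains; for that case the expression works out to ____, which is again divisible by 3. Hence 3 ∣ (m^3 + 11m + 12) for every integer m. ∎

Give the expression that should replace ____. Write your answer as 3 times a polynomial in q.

3(9q^3 + 9q^2 + 14q + 8)

The residues treated are {0, 2}, so the missing case is m ≡ 1 (mod 3); write m = 3q+1.
Then (3q+1)^3 + 11(3q+1) + 12 = 27q^3 + 27q^2 + 42q + 24 = 3(9q^3 + 9q^2 + 14q + 8).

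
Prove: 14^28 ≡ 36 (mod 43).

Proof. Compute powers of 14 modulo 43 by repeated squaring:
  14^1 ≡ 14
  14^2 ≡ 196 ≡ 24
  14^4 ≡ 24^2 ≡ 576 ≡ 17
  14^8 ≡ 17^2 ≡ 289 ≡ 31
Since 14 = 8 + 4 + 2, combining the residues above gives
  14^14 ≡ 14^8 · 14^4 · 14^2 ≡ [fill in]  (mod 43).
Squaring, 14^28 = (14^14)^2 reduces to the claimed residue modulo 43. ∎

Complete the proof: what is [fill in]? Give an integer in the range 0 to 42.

6

14^8 · 14^4 · 14^2 ≡ 31 · 17 · 24 = 12648.
12648 mod 43 = 6, so 14^14 ≡ 6 (mod 43).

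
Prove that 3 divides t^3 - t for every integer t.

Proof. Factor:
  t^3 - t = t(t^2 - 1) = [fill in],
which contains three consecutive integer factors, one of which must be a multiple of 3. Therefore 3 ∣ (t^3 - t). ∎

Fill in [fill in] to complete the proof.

t(t^2 - 1) = t(t - 1)(t + 1) = (t - 1)t(t + 1).
These three factors are consecutive integers, so their product is divisible by 3.

(t - 1)t(t + 1)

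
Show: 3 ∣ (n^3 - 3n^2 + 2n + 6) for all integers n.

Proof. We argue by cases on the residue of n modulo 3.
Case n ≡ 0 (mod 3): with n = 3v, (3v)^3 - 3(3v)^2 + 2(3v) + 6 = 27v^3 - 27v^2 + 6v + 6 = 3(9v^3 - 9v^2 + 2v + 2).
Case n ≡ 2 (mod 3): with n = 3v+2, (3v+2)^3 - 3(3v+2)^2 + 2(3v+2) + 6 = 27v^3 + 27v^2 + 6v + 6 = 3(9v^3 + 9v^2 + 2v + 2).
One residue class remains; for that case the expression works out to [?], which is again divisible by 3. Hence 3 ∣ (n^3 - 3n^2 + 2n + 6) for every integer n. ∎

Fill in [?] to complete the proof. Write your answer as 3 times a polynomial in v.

Only n ≡ 1 (mod 3) is unaccounted for. Put n = 3v+1:
(3v+1)^3 - 3(3v+1)^2 + 2(3v+1) + 6 expands to 27v^3 - 3v + 6,
and factoring out 3 leaves 3(9v^3 - v + 2).

3(9v^3 - v + 2)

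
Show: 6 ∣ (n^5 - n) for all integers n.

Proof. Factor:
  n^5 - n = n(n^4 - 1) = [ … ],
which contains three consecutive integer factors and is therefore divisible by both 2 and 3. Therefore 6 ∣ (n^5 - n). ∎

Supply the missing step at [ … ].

(n - 1)n(n + 1)(n^2 + 1)

n^4 - 1 = (n^2 - 1)(n^2 + 1), and n^2 - 1 = (n-1)(n+1).
So n(n^4 - 1) = (n - 1)n(n + 1)(n^2 + 1).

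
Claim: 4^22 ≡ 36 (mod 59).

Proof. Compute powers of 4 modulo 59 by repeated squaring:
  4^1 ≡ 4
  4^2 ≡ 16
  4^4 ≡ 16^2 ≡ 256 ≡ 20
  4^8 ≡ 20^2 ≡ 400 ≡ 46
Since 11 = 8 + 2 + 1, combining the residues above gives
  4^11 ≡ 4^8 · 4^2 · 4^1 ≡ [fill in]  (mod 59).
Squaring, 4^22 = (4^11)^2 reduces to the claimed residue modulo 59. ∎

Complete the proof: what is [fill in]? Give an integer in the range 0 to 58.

53

Multiply the listed residues: 46 · 16 · 4 = 736 → 2944.
Reducing modulo 59: 2944 = 49·59 + 53, so 4^11 ≡ 53.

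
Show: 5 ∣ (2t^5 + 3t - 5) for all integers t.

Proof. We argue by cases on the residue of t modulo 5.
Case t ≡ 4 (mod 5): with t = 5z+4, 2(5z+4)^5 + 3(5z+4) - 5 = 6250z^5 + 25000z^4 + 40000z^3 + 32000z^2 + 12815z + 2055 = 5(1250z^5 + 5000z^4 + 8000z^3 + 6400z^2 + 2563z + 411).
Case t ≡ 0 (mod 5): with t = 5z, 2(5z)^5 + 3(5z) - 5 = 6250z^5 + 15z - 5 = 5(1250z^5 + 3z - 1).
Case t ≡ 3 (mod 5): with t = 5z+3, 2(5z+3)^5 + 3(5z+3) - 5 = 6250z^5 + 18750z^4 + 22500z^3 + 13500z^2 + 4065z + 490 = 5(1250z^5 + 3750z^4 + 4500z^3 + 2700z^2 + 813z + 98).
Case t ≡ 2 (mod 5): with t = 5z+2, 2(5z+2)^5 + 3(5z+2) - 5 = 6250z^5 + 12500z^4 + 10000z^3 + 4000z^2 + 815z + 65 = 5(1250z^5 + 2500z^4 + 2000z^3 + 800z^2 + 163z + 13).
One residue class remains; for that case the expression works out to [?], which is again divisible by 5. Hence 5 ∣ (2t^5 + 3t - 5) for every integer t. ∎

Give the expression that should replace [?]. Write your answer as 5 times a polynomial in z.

5(1250z^5 + 1250z^4 + 500z^3 + 100z^2 + 13z)

The residues treated are {4, 0, 3, 2}, so the missing case is t ≡ 1 (mod 5); write t = 5z+1.
Then 2(5z+1)^5 + 3(5z+1) - 5 = 6250z^5 + 6250z^4 + 2500z^3 + 500z^2 + 65z = 5(1250z^5 + 1250z^4 + 500z^3 + 100z^2 + 13z).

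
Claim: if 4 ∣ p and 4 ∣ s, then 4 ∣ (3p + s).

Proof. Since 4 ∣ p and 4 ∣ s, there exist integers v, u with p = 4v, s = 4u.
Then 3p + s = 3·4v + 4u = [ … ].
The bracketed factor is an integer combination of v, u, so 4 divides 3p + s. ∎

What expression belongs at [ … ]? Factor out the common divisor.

Each term has a factor of 4: 3·4v + 4u = 4·(u + 3v).
Since u + 3v is an integer, 4 ∣ (3p + s).

4(u + 3v)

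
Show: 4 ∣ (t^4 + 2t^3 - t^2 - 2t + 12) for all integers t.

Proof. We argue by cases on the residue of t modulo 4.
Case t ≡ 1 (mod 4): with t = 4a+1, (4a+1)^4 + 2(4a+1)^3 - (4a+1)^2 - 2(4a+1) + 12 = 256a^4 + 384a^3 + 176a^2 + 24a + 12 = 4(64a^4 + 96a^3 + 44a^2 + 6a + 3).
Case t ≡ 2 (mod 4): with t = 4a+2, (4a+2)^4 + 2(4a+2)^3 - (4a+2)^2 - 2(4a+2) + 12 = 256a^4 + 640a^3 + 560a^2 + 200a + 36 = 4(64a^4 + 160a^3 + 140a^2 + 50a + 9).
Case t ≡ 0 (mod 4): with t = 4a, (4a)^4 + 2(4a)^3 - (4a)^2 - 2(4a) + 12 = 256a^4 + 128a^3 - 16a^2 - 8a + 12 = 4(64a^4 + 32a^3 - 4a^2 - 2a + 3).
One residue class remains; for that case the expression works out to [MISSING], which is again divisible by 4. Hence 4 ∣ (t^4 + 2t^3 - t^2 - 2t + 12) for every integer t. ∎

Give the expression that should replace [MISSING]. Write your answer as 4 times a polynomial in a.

4(64a^4 + 224a^3 + 284a^2 + 154a + 33)

Only t ≡ 3 (mod 4) is unaccounted for. Put t = 4a+3:
(4a+3)^4 + 2(4a+3)^3 - (4a+3)^2 - 2(4a+3) + 12 expands to 256a^4 + 896a^3 + 1136a^2 + 616a + 132,
and factoring out 4 leaves 4(64a^4 + 224a^3 + 284a^2 + 154a + 33).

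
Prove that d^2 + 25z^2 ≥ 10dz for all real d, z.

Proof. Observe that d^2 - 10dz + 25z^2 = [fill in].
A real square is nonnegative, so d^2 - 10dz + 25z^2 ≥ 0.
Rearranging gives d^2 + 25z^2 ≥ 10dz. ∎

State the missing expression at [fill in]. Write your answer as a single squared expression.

(d - 5z)^2

d^2 - 10dz + 25z^2 is a perfect-square trinomial: the outer terms are (d)^2 and (5z)^2, and the cross term is -2·d·5z.
So d^2 - 10dz + 25z^2 = (d - 5z)^2 ≥ 0.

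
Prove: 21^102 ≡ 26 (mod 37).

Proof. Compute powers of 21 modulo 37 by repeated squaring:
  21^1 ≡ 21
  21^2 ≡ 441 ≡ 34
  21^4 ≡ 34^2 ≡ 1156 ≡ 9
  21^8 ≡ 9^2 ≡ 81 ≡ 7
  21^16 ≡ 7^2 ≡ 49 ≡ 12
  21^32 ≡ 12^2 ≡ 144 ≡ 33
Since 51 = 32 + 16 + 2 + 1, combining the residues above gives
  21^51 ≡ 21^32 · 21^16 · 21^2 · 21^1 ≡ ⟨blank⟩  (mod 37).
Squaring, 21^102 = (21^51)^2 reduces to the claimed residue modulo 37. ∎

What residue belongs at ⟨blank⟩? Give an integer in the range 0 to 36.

21^32 · 21^16 · 21^2 · 21^1 ≡ 33 · 12 · 34 · 21 = 282744.
282744 mod 37 = 27, so 21^51 ≡ 27 (mod 37).

27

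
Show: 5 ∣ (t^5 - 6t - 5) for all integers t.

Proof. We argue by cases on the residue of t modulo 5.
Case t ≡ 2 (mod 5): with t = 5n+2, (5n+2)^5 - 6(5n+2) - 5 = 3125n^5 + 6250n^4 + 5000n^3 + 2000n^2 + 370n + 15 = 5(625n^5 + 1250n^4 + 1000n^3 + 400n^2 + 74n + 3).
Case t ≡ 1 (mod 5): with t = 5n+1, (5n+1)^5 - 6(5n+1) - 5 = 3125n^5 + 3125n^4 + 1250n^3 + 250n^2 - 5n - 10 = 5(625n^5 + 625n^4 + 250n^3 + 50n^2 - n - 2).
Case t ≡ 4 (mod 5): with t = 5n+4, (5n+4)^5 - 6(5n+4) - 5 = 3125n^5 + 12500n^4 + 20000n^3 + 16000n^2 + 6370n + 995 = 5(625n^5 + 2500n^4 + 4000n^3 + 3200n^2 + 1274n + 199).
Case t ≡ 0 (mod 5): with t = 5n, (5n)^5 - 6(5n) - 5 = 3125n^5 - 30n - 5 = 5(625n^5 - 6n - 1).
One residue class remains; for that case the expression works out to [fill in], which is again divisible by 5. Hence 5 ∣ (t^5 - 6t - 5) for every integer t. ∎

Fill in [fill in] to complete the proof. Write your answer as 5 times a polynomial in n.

Only t ≡ 3 (mod 5) is unaccounted for. Put t = 5n+3:
(5n+3)^5 - 6(5n+3) - 5 expands to 3125n^5 + 9375n^4 + 11250n^3 + 6750n^2 + 1995n + 220,
and factoring out 5 leaves 5(625n^5 + 1875n^4 + 2250n^3 + 1350n^2 + 399n + 44).

5(625n^5 + 1875n^4 + 2250n^3 + 1350n^2 + 399n + 44)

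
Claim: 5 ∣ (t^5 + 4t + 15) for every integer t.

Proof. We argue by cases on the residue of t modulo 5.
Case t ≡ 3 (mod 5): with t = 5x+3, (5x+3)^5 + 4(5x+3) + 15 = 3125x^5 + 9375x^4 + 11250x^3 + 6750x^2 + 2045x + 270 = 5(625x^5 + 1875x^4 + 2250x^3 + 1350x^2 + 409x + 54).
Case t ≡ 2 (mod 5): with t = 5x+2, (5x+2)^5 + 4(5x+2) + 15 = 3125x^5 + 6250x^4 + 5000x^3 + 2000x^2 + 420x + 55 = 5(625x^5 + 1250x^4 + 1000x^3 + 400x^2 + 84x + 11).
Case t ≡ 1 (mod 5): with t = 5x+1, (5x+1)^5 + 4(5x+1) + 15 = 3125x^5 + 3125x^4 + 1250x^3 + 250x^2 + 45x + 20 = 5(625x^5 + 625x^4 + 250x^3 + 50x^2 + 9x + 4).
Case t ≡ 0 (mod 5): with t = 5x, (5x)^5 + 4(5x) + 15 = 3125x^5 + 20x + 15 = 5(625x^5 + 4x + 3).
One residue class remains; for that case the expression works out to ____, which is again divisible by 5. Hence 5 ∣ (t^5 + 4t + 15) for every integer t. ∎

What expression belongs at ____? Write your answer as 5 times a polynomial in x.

Only t ≡ 4 (mod 5) is unaccounted for. Put t = 5x+4:
(5x+4)^5 + 4(5x+4) + 15 expands to 3125x^5 + 12500x^4 + 20000x^3 + 16000x^2 + 6420x + 1055,
and factoring out 5 leaves 5(625x^5 + 2500x^4 + 4000x^3 + 3200x^2 + 1284x + 211).

5(625x^5 + 2500x^4 + 4000x^3 + 3200x^2 + 1284x + 211)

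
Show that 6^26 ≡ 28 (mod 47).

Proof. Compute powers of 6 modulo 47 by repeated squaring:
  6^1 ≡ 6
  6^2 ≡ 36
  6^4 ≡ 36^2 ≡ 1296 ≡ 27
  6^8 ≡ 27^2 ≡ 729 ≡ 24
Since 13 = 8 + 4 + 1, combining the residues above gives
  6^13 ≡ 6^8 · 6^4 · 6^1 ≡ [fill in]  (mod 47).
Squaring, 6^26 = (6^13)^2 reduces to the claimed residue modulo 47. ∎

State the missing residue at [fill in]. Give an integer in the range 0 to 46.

6^8 · 6^4 · 6^1 ≡ 24 · 27 · 6 = 3888.
3888 mod 47 = 34, so 6^13 ≡ 34 (mod 47).

34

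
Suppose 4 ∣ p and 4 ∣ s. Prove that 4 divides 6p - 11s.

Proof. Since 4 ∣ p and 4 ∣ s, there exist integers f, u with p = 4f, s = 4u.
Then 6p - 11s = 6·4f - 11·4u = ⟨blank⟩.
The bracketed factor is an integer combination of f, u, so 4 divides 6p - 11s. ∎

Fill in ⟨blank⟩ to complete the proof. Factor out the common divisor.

Pull the common 4 out of every term: 6·4f - 11·4u = 4(6f - 11u).
6f - 11u is an integer, which exhibits the divisibility.

4(6f - 11u)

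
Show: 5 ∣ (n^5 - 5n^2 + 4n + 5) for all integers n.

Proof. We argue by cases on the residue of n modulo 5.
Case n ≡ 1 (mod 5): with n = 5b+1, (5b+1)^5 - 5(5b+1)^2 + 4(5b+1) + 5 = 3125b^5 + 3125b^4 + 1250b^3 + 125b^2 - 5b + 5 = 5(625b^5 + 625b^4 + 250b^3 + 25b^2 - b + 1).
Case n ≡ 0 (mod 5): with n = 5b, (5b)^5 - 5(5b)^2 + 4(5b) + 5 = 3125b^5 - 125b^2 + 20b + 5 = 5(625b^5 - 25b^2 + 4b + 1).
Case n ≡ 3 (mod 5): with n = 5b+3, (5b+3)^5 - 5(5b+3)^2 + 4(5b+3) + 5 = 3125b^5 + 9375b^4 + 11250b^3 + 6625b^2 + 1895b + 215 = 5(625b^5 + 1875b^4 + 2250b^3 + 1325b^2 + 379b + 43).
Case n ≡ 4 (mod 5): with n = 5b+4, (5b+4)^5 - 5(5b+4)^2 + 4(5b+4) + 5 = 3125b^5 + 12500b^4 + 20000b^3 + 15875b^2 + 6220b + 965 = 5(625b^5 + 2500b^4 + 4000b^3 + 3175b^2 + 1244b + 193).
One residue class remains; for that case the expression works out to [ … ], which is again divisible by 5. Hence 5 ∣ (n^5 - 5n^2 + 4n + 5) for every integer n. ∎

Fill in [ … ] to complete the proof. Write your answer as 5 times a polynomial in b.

The residues treated are {1, 0, 3, 4}, so the missing case is n ≡ 2 (mod 5); write n = 5b+2.
Then (5b+2)^5 - 5(5b+2)^2 + 4(5b+2) + 5 = 3125b^5 + 6250b^4 + 5000b^3 + 1875b^2 + 320b + 25 = 5(625b^5 + 1250b^4 + 1000b^3 + 375b^2 + 64b + 5).

5(625b^5 + 1250b^4 + 1000b^3 + 375b^2 + 64b + 5)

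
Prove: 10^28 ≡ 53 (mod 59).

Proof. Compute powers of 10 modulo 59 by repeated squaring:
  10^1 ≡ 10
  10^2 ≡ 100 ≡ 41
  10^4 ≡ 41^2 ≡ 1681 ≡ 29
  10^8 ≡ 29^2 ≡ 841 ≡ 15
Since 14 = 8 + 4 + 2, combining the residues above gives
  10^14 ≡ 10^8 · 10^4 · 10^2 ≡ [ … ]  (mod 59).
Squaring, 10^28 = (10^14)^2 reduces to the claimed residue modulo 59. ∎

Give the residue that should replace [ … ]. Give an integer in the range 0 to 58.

Multiply the listed residues: 15 · 29 · 41 = 435 → 17835.
Reducing modulo 59: 17835 = 302·59 + 17, so 10^14 ≡ 17.

17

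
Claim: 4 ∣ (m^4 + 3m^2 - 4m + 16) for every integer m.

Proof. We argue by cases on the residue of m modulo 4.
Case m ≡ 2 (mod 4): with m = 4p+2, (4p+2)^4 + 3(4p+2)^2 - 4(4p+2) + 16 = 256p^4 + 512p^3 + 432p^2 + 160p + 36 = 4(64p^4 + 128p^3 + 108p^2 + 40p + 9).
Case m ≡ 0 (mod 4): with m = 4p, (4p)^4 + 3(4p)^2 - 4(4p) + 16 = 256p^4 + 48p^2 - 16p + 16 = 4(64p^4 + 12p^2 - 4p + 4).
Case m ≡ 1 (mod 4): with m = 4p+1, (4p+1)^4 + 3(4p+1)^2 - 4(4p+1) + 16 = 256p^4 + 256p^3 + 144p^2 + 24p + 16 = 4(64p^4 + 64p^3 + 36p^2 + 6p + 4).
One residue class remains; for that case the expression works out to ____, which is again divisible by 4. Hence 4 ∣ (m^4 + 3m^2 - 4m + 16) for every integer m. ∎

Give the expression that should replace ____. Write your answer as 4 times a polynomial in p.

4(64p^4 + 192p^3 + 228p^2 + 122p + 28)

Only m ≡ 3 (mod 4) is unaccounted for. Put m = 4p+3:
(4p+3)^4 + 3(4p+3)^2 - 4(4p+3) + 16 expands to 256p^4 + 768p^3 + 912p^2 + 488p + 112,
and factoring out 4 leaves 4(64p^4 + 192p^3 + 228p^2 + 122p + 28).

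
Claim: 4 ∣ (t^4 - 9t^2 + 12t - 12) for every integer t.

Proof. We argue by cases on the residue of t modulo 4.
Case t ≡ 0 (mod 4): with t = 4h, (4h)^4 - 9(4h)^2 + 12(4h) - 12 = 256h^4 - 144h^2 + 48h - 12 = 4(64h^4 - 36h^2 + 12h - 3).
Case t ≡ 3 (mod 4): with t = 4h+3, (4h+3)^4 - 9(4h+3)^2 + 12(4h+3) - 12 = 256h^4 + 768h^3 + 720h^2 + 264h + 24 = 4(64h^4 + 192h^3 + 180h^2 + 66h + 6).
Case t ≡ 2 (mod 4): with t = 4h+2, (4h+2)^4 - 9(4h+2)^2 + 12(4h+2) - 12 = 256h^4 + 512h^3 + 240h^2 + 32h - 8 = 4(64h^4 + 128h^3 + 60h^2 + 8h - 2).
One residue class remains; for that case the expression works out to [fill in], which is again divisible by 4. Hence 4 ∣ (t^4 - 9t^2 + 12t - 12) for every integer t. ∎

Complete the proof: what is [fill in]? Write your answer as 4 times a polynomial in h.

4(64h^4 + 64h^3 - 12h^2 - 2h - 2)

The residues treated are {0, 3, 2}, so the missing case is t ≡ 1 (mod 4); write t = 4h+1.
Then (4h+1)^4 - 9(4h+1)^2 + 12(4h+1) - 12 = 256h^4 + 256h^3 - 48h^2 - 8h - 8 = 4(64h^4 + 64h^3 - 12h^2 - 2h - 2).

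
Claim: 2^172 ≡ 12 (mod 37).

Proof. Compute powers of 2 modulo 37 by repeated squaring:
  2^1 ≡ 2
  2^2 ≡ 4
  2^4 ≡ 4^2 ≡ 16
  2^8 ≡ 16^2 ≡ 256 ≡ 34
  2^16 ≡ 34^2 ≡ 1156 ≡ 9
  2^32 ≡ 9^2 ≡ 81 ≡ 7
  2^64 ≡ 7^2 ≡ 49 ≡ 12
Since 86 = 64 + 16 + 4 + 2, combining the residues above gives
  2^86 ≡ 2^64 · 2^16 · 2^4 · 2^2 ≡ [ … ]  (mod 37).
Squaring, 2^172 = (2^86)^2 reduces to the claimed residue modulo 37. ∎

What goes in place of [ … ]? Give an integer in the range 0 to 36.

30

Multiply the listed residues: 12 · 9 · 16 · 4 = 108 → 1728 → 6912.
Reducing modulo 37: 6912 = 186·37 + 30, so 2^86 ≡ 30.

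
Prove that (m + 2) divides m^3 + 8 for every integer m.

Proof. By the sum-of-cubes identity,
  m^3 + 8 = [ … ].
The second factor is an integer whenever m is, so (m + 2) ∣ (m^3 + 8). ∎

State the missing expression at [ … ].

(m + 2)(m^2 - 2m + 4)

a^3 + b^3 = (a + b)(a^2 - ab + b^2). With a = m, b = 2:
m^3 + 8 = (m + 2)(m^2 - 2m + 4).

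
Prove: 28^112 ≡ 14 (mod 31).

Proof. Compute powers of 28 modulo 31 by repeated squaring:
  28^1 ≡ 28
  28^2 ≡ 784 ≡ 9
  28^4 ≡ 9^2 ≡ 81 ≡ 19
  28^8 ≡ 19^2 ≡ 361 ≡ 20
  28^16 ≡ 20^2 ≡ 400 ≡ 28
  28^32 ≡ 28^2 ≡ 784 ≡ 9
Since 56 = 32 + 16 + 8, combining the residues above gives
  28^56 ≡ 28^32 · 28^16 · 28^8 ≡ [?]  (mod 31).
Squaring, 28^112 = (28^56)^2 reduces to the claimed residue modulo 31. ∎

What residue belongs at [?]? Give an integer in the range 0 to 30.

18

28^32 · 28^16 · 28^8 ≡ 9 · 28 · 20 = 5040.
5040 mod 31 = 18, so 28^56 ≡ 18 (mod 31).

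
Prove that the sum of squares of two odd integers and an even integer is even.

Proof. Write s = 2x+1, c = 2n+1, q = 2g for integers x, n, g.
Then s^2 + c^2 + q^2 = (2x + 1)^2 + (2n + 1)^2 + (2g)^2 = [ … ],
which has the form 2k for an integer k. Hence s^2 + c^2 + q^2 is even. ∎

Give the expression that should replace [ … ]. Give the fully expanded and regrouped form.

(2x + 1)^2 + (2n + 1)^2 + (2g)^2 = 4g^2 + 4n^2 + 4n + 4x^2 + 4x + 2
= 2(2g^2 + 2n^2 + 2n + 2x^2 + 2x + 1).
Since 2g^2 + 2n^2 + 2n + 2x^2 + 2x + 1 is an integer, the sum of squares is of the form 2k for an integer k.

2(2g^2 + 2n^2 + 2n + 2x^2 + 2x + 1)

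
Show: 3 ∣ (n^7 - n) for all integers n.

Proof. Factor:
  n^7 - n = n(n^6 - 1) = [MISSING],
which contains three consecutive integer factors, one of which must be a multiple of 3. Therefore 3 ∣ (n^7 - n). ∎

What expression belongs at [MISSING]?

n^6 - 1 = (n^2 - 1)(n^4 + n^2 + 1), and n^2 - 1 = (n-1)(n+1).
So n(n^6 - 1) = (n - 1)n(n + 1)(n^4 + n^2 + 1).

(n - 1)n(n + 1)(n^4 + n^2 + 1)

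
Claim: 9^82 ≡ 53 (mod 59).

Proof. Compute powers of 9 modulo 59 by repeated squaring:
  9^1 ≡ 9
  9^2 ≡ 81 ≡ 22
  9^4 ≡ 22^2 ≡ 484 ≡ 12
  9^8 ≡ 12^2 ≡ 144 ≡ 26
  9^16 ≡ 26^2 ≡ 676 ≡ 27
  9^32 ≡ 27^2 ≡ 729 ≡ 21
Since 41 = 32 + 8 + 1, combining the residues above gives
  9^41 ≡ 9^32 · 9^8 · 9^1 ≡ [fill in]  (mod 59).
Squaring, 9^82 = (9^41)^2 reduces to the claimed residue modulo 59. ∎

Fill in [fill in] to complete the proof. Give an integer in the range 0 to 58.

17

Multiply the listed residues: 21 · 26 · 9 = 546 → 4914.
Reducing modulo 59: 4914 = 83·59 + 17, so 9^41 ≡ 17.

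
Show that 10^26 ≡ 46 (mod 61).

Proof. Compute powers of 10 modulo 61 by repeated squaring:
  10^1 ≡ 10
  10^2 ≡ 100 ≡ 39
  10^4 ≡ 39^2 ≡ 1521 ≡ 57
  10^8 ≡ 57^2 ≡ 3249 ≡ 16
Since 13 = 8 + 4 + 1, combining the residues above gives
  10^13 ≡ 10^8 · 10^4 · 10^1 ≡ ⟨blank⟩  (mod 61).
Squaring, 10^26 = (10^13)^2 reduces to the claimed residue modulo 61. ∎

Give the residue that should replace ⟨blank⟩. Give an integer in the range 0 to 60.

31

10^8 · 10^4 · 10^1 ≡ 16 · 57 · 10 = 9120.
9120 mod 61 = 31, so 10^13 ≡ 31 (mod 61).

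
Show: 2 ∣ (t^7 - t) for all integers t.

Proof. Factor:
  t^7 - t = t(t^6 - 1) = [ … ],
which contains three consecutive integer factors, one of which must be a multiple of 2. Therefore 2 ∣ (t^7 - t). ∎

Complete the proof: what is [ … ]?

t^6 - 1 = (t^2 - 1)(t^4 + t^2 + 1), and t^2 - 1 = (t-1)(t+1).
So t(t^6 - 1) = (t - 1)t(t + 1)(t^4 + t^2 + 1).

(t - 1)t(t + 1)(t^4 + t^2 + 1)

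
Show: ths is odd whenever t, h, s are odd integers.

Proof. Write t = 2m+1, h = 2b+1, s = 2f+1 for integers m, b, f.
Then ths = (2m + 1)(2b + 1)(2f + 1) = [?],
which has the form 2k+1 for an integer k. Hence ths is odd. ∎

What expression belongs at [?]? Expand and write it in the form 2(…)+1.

2(4bfm + 2bf + 2bm + b + 2fm + f + m) + 1

(2m + 1)(2b + 1)(2f + 1) = 8bfm + 4bf + 4bm + 2b + 4fm + 2f + 2m + 1
= 2(4bfm + 2bf + 2bm + b + 2fm + f + m) + 1.
Since 4bfm + 2bf + 2bm + b + 2fm + f + m is an integer, the product is of the form 2k+1 for an integer k.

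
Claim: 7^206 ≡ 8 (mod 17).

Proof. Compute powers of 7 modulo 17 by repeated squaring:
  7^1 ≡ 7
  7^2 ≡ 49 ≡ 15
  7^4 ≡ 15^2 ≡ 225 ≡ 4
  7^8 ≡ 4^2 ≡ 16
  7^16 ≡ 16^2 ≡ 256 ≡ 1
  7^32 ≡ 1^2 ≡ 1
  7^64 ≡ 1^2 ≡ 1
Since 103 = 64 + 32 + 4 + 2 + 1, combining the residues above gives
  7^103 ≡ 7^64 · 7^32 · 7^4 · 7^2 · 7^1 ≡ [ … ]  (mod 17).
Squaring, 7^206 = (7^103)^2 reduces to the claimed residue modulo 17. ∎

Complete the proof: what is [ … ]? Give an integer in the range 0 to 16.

12

7^64 · 7^32 · 7^4 · 7^2 · 7^1 ≡ 1 · 1 · 4 · 15 · 7 = 420.
420 mod 17 = 12, so 7^103 ≡ 12 (mod 17).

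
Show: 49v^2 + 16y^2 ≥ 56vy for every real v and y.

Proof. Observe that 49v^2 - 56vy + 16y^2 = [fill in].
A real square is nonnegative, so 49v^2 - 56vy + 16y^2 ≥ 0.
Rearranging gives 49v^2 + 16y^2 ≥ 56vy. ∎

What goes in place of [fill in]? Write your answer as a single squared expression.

(7v - 4y)^2

49v^2 - 56vy + 16y^2 is a perfect-square trinomial: the outer terms are (7v)^2 and (4y)^2, and the cross term is -2·7v·4y.
So 49v^2 - 56vy + 16y^2 = (7v - 4y)^2 ≥ 0.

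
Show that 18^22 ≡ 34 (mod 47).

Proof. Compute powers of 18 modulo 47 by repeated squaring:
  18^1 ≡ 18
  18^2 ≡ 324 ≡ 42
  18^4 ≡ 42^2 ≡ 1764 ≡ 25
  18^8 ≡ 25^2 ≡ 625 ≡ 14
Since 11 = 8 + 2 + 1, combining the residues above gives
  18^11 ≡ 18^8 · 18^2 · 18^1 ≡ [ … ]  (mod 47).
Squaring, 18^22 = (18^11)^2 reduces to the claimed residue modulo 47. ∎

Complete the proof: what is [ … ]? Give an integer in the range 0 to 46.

18^8 · 18^2 · 18^1 ≡ 14 · 42 · 18 = 10584.
10584 mod 47 = 9, so 18^11 ≡ 9 (mod 47).

9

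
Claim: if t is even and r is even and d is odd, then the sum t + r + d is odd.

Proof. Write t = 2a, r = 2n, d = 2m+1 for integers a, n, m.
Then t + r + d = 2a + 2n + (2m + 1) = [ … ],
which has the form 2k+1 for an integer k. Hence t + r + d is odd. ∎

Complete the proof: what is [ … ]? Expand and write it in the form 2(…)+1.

2(a + m + n) + 1

2a + 2n + (2m + 1) = 2a + 2m + 2n + 1
= 2(a + m + n) + 1.
Since a + m + n is an integer, the sum is of the form 2k+1 for an integer k.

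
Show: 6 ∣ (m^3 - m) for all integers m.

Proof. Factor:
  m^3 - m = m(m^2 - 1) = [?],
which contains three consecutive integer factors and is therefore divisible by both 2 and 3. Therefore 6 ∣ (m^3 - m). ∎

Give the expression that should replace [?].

(m - 1)m(m + 1)

m(m^2 - 1) = m(m - 1)(m + 1) = (m - 1)m(m + 1).
These three factors are consecutive integers, so their product is divisible by 6.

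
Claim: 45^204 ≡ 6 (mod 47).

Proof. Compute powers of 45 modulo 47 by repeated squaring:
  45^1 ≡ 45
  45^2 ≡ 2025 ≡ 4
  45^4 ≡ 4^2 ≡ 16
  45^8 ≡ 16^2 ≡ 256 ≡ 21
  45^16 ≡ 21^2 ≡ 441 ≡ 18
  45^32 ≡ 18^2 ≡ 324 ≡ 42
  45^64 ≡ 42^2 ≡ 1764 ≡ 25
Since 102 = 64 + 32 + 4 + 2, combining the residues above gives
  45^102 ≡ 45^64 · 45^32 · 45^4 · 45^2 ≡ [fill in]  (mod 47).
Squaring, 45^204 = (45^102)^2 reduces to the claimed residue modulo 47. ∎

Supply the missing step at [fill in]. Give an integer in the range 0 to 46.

45^64 · 45^32 · 45^4 · 45^2 ≡ 25 · 42 · 16 · 4 = 67200.
67200 mod 47 = 37, so 45^102 ≡ 37 (mod 47).

37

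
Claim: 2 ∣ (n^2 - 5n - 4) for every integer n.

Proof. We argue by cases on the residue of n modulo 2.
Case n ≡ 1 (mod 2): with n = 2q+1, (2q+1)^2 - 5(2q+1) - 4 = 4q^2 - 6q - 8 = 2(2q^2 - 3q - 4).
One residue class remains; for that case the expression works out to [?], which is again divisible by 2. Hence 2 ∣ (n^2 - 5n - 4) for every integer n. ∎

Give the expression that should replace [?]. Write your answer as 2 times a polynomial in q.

Only n ≡ 0 (mod 2) is unaccounted for. Put n = 2q:
(2q)^2 - 5(2q) - 4 expands to 4q^2 - 10q - 4,
and factoring out 2 leaves 2(2q^2 - 5q - 2).

2(2q^2 - 5q - 2)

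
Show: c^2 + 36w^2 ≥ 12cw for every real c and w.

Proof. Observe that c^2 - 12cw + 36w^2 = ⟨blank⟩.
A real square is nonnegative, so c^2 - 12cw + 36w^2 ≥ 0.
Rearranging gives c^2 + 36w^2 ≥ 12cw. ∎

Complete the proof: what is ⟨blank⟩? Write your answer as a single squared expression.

The leading and trailing coefficients are 1^2 and 6^2, and 12 = 2·1·6, so the trinomial is (c - 6w)^2.
Hence c^2 - 12cw + 36w^2 ≥ 0.

(c - 6w)^2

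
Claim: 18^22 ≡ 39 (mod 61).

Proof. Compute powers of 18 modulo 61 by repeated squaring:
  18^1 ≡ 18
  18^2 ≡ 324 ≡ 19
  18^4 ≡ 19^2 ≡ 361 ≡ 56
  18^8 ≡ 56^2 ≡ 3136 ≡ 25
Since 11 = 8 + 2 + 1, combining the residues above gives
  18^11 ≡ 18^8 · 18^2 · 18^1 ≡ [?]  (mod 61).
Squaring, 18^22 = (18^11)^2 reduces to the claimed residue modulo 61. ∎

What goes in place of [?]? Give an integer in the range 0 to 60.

18^8 · 18^2 · 18^1 ≡ 25 · 19 · 18 = 8550.
8550 mod 61 = 10, so 18^11 ≡ 10 (mod 61).

10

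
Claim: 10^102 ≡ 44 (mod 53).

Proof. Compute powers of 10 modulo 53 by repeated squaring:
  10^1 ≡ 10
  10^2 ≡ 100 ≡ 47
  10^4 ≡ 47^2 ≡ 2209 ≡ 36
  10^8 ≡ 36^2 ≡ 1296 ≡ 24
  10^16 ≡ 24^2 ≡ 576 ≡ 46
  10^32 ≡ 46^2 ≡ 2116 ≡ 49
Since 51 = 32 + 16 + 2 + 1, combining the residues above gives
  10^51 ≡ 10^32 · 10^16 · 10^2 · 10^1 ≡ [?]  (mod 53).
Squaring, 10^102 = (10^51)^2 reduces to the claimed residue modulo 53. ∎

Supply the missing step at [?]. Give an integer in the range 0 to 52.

16

Multiply the listed residues: 49 · 46 · 47 · 10 = 2254 → 105938 → 1059380.
Reducing modulo 53: 1059380 = 19988·53 + 16, so 10^51 ≡ 16.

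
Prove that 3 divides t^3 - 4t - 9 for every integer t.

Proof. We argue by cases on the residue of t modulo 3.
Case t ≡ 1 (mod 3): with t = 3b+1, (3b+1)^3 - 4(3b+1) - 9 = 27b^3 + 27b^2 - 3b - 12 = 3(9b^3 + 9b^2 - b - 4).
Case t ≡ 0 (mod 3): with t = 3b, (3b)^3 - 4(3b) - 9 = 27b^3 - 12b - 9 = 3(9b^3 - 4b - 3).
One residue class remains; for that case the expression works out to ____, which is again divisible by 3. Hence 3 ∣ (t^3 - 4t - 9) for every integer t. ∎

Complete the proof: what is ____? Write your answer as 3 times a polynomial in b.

Only t ≡ 2 (mod 3) is unaccounted for. Put t = 3b+2:
(3b+2)^3 - 4(3b+2) - 9 expands to 27b^3 + 54b^2 + 24b - 9,
and factoring out 3 leaves 3(9b^3 + 18b^2 + 8b - 3).

3(9b^3 + 18b^2 + 8b - 3)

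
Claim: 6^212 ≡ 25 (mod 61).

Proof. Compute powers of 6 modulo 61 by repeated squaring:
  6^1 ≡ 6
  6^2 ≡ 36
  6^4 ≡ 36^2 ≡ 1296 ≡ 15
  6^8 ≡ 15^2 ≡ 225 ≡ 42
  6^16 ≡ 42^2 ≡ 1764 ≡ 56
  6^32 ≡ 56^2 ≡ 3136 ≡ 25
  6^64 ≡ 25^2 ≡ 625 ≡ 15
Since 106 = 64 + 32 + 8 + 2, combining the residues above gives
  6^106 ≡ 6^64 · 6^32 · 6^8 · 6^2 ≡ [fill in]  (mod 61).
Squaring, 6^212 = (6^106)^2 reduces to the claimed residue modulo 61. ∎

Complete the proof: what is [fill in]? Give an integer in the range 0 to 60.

5

Multiply the listed residues: 15 · 25 · 42 · 36 = 375 → 15750 → 567000.
Reducing modulo 61: 567000 = 9295·61 + 5, so 6^106 ≡ 5.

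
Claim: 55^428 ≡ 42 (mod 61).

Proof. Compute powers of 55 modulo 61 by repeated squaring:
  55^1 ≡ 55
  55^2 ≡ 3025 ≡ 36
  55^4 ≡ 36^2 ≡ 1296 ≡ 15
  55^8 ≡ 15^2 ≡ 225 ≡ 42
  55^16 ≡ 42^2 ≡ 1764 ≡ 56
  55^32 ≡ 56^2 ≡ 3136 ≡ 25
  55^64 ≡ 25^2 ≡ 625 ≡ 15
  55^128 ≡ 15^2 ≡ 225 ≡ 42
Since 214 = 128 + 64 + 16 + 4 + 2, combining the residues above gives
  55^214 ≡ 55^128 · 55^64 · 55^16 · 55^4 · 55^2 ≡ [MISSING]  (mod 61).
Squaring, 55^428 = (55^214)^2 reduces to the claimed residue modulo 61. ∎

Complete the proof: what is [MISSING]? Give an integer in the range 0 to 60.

55^128 · 55^64 · 55^16 · 55^4 · 55^2 ≡ 42 · 15 · 56 · 15 · 36 = 19051200.
19051200 mod 61 = 46, so 55^214 ≡ 46 (mod 61).

46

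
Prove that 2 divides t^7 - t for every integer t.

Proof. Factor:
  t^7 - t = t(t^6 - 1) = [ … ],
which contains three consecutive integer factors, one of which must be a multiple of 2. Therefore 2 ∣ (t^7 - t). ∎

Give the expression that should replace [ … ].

(t - 1)t(t + 1)(t^4 + t^2 + 1)

t^6 - 1 = (t^2 - 1)(t^4 + t^2 + 1), and t^2 - 1 = (t-1)(t+1).
So t(t^6 - 1) = (t - 1)t(t + 1)(t^4 + t^2 + 1).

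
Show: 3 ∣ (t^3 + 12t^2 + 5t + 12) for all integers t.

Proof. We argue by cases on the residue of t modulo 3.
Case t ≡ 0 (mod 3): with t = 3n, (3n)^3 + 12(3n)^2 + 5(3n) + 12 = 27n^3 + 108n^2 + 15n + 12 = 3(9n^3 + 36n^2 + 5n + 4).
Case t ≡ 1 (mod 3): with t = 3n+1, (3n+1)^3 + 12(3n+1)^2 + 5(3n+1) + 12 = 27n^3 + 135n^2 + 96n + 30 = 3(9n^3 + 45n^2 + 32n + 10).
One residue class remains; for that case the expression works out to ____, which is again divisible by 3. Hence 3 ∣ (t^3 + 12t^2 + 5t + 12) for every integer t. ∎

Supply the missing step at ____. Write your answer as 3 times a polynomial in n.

3(9n^3 + 54n^2 + 65n + 26)

Only t ≡ 2 (mod 3) is unaccounted for. Put t = 3n+2:
(3n+2)^3 + 12(3n+2)^2 + 5(3n+2) + 12 expands to 27n^3 + 162n^2 + 195n + 78,
and factoring out 3 leaves 3(9n^3 + 54n^2 + 65n + 26).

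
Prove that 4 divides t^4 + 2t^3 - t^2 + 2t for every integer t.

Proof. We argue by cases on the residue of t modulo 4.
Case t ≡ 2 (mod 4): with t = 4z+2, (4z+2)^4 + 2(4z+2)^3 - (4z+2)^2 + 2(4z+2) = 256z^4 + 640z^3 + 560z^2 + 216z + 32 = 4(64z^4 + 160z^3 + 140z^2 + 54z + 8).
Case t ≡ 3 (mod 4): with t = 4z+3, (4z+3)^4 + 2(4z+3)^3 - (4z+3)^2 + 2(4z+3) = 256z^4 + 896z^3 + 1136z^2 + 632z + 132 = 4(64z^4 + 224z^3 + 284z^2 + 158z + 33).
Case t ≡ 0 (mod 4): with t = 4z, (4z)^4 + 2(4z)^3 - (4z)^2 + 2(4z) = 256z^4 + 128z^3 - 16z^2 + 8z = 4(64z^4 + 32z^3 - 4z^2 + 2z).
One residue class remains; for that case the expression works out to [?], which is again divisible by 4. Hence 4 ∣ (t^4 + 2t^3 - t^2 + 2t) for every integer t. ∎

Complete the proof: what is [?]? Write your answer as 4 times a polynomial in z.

4(64z^4 + 96z^3 + 44z^2 + 10z + 1)

The residues treated are {2, 3, 0}, so the missing case is t ≡ 1 (mod 4); write t = 4z+1.
Then (4z+1)^4 + 2(4z+1)^3 - (4z+1)^2 + 2(4z+1) = 256z^4 + 384z^3 + 176z^2 + 40z + 4 = 4(64z^4 + 96z^3 + 44z^2 + 10z + 1).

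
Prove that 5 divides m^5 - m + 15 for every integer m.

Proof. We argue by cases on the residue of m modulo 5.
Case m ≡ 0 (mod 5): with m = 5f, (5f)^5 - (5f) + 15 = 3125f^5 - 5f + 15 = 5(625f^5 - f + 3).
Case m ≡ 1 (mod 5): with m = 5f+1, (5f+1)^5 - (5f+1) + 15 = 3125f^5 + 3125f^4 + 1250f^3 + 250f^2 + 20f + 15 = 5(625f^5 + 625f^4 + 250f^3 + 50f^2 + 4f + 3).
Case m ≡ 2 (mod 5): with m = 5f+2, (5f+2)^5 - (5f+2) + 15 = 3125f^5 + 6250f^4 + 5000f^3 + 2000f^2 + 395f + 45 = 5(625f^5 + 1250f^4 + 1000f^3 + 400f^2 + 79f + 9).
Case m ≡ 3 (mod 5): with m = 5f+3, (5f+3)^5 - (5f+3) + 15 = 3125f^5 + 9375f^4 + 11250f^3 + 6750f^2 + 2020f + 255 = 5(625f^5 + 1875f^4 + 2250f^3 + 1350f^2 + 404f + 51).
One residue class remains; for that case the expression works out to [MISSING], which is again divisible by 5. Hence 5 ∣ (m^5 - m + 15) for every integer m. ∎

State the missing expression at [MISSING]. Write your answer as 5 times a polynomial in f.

The residues treated are {0, 1, 2, 3}, so the missing case is m ≡ 4 (mod 5); write m = 5f+4.
Then (5f+4)^5 - (5f+4) + 15 = 3125f^5 + 12500f^4 + 20000f^3 + 16000f^2 + 6395f + 1035 = 5(625f^5 + 2500f^4 + 4000f^3 + 3200f^2 + 1279f + 207).

5(625f^5 + 2500f^4 + 4000f^3 + 3200f^2 + 1279f + 207)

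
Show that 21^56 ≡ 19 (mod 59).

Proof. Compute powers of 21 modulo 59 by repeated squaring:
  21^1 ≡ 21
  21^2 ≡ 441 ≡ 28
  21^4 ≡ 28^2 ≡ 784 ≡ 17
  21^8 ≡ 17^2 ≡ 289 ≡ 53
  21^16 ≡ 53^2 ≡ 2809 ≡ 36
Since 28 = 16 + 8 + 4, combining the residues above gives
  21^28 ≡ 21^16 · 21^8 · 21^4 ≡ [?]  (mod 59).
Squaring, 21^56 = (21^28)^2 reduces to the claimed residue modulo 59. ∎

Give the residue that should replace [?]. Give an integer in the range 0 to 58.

21^16 · 21^8 · 21^4 ≡ 36 · 53 · 17 = 32436.
32436 mod 59 = 45, so 21^28 ≡ 45 (mod 59).

45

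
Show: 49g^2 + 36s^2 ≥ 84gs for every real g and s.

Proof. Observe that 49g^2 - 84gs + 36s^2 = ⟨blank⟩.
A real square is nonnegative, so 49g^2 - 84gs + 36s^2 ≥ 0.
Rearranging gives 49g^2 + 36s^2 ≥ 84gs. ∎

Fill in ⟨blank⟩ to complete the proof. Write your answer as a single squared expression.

The leading and trailing coefficients are 7^2 and 6^2, and 84 = 2·7·6, so the trinomial is (7g - 6s)^2.
Hence 49g^2 - 84gs + 36s^2 ≥ 0.

(7g - 6s)^2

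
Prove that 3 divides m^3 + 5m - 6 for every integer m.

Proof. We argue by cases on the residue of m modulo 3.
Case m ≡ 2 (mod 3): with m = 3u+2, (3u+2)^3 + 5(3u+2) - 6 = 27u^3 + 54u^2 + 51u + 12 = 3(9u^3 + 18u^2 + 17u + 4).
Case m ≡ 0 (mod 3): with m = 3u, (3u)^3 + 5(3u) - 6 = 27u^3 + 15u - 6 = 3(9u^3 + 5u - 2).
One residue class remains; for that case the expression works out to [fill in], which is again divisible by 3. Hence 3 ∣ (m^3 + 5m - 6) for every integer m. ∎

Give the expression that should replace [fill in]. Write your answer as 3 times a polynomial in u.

3(9u^3 + 9u^2 + 8u)

The residues treated are {2, 0}, so the missing case is m ≡ 1 (mod 3); write m = 3u+1.
Then (3u+1)^3 + 5(3u+1) - 6 = 27u^3 + 27u^2 + 24u = 3(9u^3 + 9u^2 + 8u).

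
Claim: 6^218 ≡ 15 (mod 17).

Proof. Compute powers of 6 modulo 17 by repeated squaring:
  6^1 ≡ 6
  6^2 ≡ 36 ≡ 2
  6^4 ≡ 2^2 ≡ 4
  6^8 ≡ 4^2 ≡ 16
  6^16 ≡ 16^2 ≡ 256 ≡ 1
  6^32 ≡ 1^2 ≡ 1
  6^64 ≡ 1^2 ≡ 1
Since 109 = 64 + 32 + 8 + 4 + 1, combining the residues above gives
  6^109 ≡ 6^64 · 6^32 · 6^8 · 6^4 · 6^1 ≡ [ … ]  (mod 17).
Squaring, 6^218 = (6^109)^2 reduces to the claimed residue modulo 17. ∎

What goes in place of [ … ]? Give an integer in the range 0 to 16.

10

Multiply the listed residues: 1 · 1 · 16 · 4 · 6 = 1 → 16 → 64 → 384.
Reducing modulo 17: 384 = 22·17 + 10, so 6^109 ≡ 10.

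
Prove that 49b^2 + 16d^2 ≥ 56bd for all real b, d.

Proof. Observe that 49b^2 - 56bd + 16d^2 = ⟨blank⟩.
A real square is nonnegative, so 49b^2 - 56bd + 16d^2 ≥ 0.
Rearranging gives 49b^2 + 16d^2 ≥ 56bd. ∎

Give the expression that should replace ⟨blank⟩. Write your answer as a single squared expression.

The leading and trailing coefficients are 7^2 and 4^2, and 56 = 2·7·4, so the trinomial is (7b - 4d)^2.
Hence 49b^2 - 56bd + 16d^2 ≥ 0.

(7b - 4d)^2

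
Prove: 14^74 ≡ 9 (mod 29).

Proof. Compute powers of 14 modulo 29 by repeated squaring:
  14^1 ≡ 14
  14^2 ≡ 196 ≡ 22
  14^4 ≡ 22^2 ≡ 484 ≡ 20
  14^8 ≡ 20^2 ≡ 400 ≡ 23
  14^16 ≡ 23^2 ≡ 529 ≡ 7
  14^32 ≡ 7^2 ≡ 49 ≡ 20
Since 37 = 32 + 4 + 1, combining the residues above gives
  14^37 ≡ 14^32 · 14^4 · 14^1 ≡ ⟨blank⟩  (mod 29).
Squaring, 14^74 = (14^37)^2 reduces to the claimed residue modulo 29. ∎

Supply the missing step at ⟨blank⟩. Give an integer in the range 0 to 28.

3

14^32 · 14^4 · 14^1 ≡ 20 · 20 · 14 = 5600.
5600 mod 29 = 3, so 14^37 ≡ 3 (mod 29).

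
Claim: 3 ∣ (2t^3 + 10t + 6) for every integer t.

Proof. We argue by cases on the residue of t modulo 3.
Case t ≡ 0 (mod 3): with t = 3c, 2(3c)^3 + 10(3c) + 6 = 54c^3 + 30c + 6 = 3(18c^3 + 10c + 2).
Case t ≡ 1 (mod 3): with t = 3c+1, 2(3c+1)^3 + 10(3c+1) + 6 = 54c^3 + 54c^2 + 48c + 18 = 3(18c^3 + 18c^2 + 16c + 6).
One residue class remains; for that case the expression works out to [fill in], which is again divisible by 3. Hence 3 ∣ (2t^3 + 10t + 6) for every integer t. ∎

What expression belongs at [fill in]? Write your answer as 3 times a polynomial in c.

The residues treated are {0, 1}, so the missing case is t ≡ 2 (mod 3); write t = 3c+2.
Then 2(3c+2)^3 + 10(3c+2) + 6 = 54c^3 + 108c^2 + 102c + 42 = 3(18c^3 + 36c^2 + 34c + 14).

3(18c^3 + 36c^2 + 34c + 14)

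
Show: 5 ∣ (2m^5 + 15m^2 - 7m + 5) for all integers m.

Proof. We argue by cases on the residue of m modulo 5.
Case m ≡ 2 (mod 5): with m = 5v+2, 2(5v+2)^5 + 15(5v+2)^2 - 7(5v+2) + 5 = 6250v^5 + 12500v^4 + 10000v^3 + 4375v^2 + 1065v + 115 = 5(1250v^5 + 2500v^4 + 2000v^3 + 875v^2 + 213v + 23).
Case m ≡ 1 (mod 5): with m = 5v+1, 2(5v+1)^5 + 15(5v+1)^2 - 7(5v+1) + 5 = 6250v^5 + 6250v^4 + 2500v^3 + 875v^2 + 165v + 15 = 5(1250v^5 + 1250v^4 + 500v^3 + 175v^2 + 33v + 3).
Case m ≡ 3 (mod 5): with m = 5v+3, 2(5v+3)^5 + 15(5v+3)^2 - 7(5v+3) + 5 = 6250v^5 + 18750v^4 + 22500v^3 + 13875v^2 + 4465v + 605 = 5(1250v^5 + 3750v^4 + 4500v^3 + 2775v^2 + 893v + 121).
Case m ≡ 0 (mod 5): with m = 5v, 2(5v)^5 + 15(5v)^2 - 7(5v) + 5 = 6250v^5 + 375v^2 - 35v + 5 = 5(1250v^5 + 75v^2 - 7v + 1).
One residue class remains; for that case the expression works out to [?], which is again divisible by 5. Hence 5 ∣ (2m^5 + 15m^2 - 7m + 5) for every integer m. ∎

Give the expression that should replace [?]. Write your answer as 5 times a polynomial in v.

Only m ≡ 4 (mod 5) is unaccounted for. Put m = 5v+4:
2(5v+4)^5 + 15(5v+4)^2 - 7(5v+4) + 5 expands to 6250v^5 + 25000v^4 + 40000v^3 + 32375v^2 + 13365v + 2265,
and factoring out 5 leaves 5(1250v^5 + 5000v^4 + 8000v^3 + 6475v^2 + 2673v + 453).

5(1250v^5 + 5000v^4 + 8000v^3 + 6475v^2 + 2673v + 453)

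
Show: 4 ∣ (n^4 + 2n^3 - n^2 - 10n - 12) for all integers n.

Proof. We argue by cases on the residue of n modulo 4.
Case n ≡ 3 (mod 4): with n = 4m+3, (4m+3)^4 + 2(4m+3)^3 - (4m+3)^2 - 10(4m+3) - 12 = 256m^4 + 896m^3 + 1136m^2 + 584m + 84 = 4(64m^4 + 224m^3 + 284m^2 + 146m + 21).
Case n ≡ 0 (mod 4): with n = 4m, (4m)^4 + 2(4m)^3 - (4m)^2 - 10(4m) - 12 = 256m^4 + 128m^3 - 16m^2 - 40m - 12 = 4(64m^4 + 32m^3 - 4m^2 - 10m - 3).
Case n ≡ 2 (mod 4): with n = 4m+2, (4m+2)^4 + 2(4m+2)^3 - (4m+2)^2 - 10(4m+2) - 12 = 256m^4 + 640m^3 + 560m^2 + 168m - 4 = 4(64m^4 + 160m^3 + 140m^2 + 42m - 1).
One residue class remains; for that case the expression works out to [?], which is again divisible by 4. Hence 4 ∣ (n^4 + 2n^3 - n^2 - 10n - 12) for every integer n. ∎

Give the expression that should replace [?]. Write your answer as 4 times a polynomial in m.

4(64m^4 + 96m^3 + 44m^2 - 2m - 5)

The residues treated are {3, 0, 2}, so the missing case is n ≡ 1 (mod 4); write n = 4m+1.
Then (4m+1)^4 + 2(4m+1)^3 - (4m+1)^2 - 10(4m+1) - 12 = 256m^4 + 384m^3 + 176m^2 - 8m - 20 = 4(64m^4 + 96m^3 + 44m^2 - 2m - 5).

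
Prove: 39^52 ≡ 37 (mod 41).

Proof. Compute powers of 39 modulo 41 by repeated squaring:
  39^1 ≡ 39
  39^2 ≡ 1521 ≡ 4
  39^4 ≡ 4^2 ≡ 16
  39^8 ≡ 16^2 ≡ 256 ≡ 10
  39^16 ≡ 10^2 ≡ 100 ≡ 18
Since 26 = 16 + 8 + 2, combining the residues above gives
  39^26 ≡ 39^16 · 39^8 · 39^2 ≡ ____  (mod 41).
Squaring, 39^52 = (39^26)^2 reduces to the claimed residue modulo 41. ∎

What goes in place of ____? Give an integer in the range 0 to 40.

23

Multiply the listed residues: 18 · 10 · 4 = 180 → 720.
Reducing modulo 41: 720 = 17·41 + 23, so 39^26 ≡ 23.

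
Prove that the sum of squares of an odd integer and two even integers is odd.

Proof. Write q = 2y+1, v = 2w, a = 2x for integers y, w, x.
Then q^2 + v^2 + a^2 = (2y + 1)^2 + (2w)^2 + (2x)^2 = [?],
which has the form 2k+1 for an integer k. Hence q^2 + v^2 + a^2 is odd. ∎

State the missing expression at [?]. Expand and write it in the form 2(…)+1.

2(2w^2 + 2x^2 + 2y^2 + 2y) + 1

(2y + 1)^2 + (2w)^2 + (2x)^2 = 4w^2 + 4x^2 + 4y^2 + 4y + 1
= 2(2w^2 + 2x^2 + 2y^2 + 2y) + 1.
Since 2w^2 + 2x^2 + 2y^2 + 2y is an integer, the sum of squares is of the form 2k+1 for an integer k.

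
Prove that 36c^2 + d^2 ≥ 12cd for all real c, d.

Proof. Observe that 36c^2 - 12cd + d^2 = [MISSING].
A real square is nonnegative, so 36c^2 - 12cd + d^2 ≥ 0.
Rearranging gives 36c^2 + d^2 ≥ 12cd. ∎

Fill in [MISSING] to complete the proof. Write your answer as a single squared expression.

36c^2 - 12cd + d^2 is a perfect-square trinomial: the outer terms are (6c)^2 and (d)^2, and the cross term is -2·6c·d.
So 36c^2 - 12cd + d^2 = (6c - d)^2 ≥ 0.

(6c - d)^2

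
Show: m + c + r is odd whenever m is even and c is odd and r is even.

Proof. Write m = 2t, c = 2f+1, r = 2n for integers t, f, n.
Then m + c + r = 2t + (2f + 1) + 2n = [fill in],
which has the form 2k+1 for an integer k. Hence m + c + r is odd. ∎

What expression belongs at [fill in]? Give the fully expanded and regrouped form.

2(f + n + t) + 1

2t + (2f + 1) + 2n = 2f + 2n + 2t + 1
= 2(f + n + t) + 1.
Since f + n + t is an integer, the sum is of the form 2k+1 for an integer k.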